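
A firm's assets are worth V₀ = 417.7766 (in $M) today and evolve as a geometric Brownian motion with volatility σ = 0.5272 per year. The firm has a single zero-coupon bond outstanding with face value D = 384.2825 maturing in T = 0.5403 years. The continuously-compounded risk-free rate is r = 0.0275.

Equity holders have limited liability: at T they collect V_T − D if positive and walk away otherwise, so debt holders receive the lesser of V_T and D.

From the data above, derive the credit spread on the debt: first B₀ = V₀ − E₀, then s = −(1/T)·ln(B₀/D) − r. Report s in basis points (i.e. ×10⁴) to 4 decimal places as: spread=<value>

spread=2260.6641

Work the structural quantities from V₀ = 417.7766 against face 384.2825:
d₁ = [ln(V₀/D) + (r + σ²/2)T] / (σ√T)
   = [ln(417.7766/384.2825) + (0.0275 + 0.5·0.5272²)·0.5403] / (0.5272·√0.5403)
   = [0.083569 + 0.089944] / 0.387519 = 0.447753
d₂ = d₁ − σ√T = 0.447753 − 0.387519 = 0.060234
N(d₁) = 0.672834,  N(d₂) = 0.524015,  e^(−rT) = 0.985252
E₀ = V₀·N(d₁) − D·e^(−rT)·N(d₂)
   = 417.7766·0.672834 − 384.2825·0.985252·0.524015 = 82.694348
B₀ = V₀ − E₀ = 417.7766 − 82.694348 = 335.082252
spread = −(1/T)·ln(B₀/D) − r = −(1/0.5403)·ln(335.082252/384.2825) − 0.0275 = 0.22606641
in basis points: 0.22606641 × 10⁴ = 2260.6641 bp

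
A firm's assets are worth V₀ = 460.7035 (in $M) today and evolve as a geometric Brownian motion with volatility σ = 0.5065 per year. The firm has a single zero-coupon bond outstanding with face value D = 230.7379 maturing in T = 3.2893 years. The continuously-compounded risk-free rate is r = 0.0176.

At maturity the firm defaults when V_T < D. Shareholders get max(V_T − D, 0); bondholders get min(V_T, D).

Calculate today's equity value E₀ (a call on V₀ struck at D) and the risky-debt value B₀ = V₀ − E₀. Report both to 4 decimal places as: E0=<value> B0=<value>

E0=274.9038 B0=185.7997

Apply the equity-as-call identities (strike 230.7379, horizon 3.2893 years):
d₁ = [ln(V₀/D) + (r + σ²/2)T] / (σ√T)
   = [ln(460.7035/230.7379) + (0.0176 + 0.5·0.5065²)·3.2893] / (0.5065·√3.2893)
   = [0.691472 + 0.479814] / 0.918610 = 1.275063
d₂ = d₁ − σ√T = 1.275063 − 0.918610 = 0.356453
N(d₁) = 0.898857,  N(d₂) = 0.639249,  e^(−rT) = 0.943752
E₀ = V₀·N(d₁) − D·e^(−rT)·N(d₂)
   = 460.7035·0.898857 − 230.7379·0.943752·0.639249 = 274.903806
B₀ = V₀ − E₀ = 460.7035 − 274.903806 = 185.799694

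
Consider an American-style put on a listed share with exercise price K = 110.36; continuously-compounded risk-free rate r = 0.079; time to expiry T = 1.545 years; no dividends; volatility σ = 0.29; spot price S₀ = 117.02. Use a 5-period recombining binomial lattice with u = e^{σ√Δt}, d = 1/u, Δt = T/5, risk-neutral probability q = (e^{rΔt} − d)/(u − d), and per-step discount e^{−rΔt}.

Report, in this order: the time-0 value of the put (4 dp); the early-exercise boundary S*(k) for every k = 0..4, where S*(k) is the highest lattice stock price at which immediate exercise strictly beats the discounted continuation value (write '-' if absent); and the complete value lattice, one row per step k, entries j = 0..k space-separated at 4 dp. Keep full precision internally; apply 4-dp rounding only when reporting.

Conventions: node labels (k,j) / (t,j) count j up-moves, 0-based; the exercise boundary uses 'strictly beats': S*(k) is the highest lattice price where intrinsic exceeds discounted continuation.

price = 9.0957
boundary = - - 84.7695 72.1488 84.7695
tree:
9.0957
15.5365 3.9416
25.5905 7.5526 0.9985
38.2112 14.1341 2.2057 0.0000
48.9528 25.5905 4.8722 0.0000 0.0000
58.0952 38.2112 10.7622 0.0000 0.0000 0.0000

Δt=0.30900  u=1.17493  d=0.85112  q=0.53610  discount=0.97588
step 5 (expiry): payoffs max(K−S,0) = 58.0952 38.2112 10.7622 0.0000 0.0000 0.0000
step 4: (k=4,j=0): S=61.4072, K−S=48.9528, hold=46.2914 ⇒ V=48.9528 exercise | (k=4,j=1): S=84.7695, K−S=25.5905, hold=22.9291 ⇒ V=25.5905 exercise | (k=4,j=2): S=117.0200, K−S=0.0000, hold=4.8722 ⇒ V=4.8722 continue | (k=4,j=3): S=161.5402, K−S=0.0000, hold=0.0000 ⇒ V=0.0000 continue | (k=4,j=4): S=222.9980, K−S=0.0000, hold=0.0000 ⇒ V=0.0000 continue  boundary S*=84.7695
step 3: (k=3,j=0): S=72.1488, K−S=38.2112, hold=35.5498 ⇒ V=38.2112 exercise | (k=3,j=1): S=99.5978, K−S=10.7622, hold=14.1341 ⇒ V=14.1341 continue | (k=3,j=2): S=137.4898, K−S=0.0000, hold=2.2057 ⇒ V=2.2057 continue | (k=3,j=3): S=189.7976, K−S=0.0000, hold=0.0000 ⇒ V=0.0000 continue  boundary S*=72.1488
step 2: (k=2,j=0): S=84.7695, K−S=25.5905, hold=24.6932 ⇒ V=25.5905 exercise | (k=2,j=1): S=117.0200, K−S=0.0000, hold=7.5526 ⇒ V=7.5526 continue | (k=2,j=2): S=161.5402, K−S=0.0000, hold=0.9985 ⇒ V=0.9985 continue  boundary S*=84.7695
step 1: (k=1,j=0): S=99.5978, K−S=10.7622, hold=15.5365 ⇒ V=15.5365 continue | (k=1,j=1): S=137.4898, K−S=0.0000, hold=3.9416 ⇒ V=3.9416 continue  boundary S*=-
step 0: (k=0,j=0): S=117.0200, K−S=0.0000, hold=9.0957 ⇒ V=9.0957 continue  boundary S*=-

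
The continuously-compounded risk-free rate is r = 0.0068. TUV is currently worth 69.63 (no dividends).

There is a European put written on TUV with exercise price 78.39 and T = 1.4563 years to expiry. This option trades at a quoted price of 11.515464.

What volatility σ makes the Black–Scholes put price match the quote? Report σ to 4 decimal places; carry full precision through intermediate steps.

sigma = 0.1921

At σ = 0.1921 the Black–Scholes value reproduces the quote:
σ√T = 0.1921·√1.4563 = 0.231821
d₁ = (ln(S/K) + (r+σ²/2)T) / (σ√T) = (ln(69.63/78.39) + (0.0068+0.1921²/2)·1.4563) / 0.231821 = (-0.118501 + 0.036773) / 0.231821 = -0.352546
d₂ = d₁ − σ√T = -0.352546 − 0.231821 = -0.584367
e^{−rT} = 0.990146
N(−d₁) = 0.637786,  N(−d₂) = 0.720513
V = K·e^{−rT}·N(−d₂) − S·N(−d₁) = 55.924470 − 44.409006 = 11.515464 (matching the quote); vega is positive throughout, so no other σ reproduces this price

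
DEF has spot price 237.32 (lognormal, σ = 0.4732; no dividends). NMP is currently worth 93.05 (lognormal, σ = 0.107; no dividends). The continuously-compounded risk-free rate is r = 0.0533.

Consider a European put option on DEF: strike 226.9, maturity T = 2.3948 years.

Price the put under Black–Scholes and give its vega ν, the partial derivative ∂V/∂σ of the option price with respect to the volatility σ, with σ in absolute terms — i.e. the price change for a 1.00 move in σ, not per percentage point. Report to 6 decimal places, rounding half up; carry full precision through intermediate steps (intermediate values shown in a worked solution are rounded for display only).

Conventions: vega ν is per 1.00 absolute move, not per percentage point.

σ√T = 0.4732·√2.3948 = 0.732284
d₁ = (ln(S/K) + (r+σ²/2)T) / (σ√T) = (ln(237.32/226.9) + (0.0533+0.4732²/2)·2.3948) / 0.732284 = (0.044900 + 0.395763) / 0.732284 = 0.601765
d₂ = d₁ − σ√T = 0.601765 − 0.732284 = -0.130519
e^{−rT} = 0.880168
N(−d₁) = 0.273665,  N(−d₂) = 0.551922
Put price V = K·e^{−rT}·N(−d₂) − S·N(−d₁) = 110.224373 − 64.946257 = 45.278116
φ(d₁) = (1/√(2π))·e^{−d₁²/2} = 0.332871
ν = S·φ(d₁)·√T = 122.249042

price = 45.278116
ν = 122.249042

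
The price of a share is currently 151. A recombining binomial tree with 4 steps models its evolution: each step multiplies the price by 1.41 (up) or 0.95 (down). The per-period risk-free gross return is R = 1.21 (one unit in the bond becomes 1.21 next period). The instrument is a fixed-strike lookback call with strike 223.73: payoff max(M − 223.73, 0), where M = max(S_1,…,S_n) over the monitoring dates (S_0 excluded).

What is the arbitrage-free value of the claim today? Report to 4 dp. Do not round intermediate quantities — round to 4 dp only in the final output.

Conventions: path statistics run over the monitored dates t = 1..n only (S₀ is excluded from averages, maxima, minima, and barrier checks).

price = 54.2812

Risk-neutral up-probability p* = (R−d)/(u−d) = (1.21−0.95)/(1.41−0.95) = 0.5652; the claim prices as the p*-weighted sum of path payoffs discounted by R^4.
Enumerate all 2^4 = 16 price paths (U = up ×1.41, D = down ×0.95); each path with k up-moves has probability p*^k·(1−p*)^(4−k).
DDDD: M=143.4500, payoff=0.0000, prob=0.035735
UDDD: M=212.9100, payoff=0.0000, prob=0.046455
DUDD: M=202.2645, payoff=0.0000, prob=0.046455
UUDD: M=300.2031, payoff=76.4731, prob=0.060391
DDUD: M=192.1513, payoff=0.0000, prob=0.046455
UDUD: M=285.1929, payoff=61.4629, prob=0.060391
DUUD: M=285.1929, payoff=61.4629, prob=0.060391
UUUD: M=423.2864, payoff=199.5564, prob=0.078509
DDDU: M=182.5437, payoff=0.0000, prob=0.046455
UDDU: M=270.9333, payoff=47.2033, prob=0.060391
DUDU: M=270.9333, payoff=47.2033, prob=0.060391
UUDU: M=402.1221, payoff=178.3921, prob=0.078509
DDUU: M=270.9333, payoff=47.2033, prob=0.060391
UDUU: M=402.1221, payoff=178.3921, prob=0.078509
DUUU: M=402.1221, payoff=178.3921, prob=0.078509
UUUU: M=596.8338, payoff=373.1038, prob=0.102062
Price = Σ prob·payoff / R^4 = 116.356577 / 2.143589 = 54.2812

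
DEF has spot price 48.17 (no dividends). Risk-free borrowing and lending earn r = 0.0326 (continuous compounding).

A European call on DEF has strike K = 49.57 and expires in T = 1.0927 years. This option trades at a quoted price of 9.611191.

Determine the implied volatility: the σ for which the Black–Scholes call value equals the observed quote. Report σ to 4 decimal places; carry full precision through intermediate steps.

sigma = 0.4766

At σ = 0.4766 the Black–Scholes value reproduces the quote:
σ√T = 0.4766·√1.0927 = 0.498201
d₁ = (ln(S/K) + (r+σ²/2)T) / (σ√T) = (ln(48.17/49.57) + (0.0326+0.4766²/2)·1.0927) / 0.498201 = (-0.028649 + 0.159724) / 0.498201 = 0.263096
d₂ = d₁ − σ√T = 0.263096 − 0.498201 = -0.235105
e^{−rT} = 0.965005
N(d₁) = 0.603762,  N(d₂) = 0.407064
V = S·N(d₁) − K·e^{−rT}·N(d₂) = 29.083203 − 19.472012 = 9.611191 (the observed quote) — the price is monotone increasing in volatility, hence this σ is the only solution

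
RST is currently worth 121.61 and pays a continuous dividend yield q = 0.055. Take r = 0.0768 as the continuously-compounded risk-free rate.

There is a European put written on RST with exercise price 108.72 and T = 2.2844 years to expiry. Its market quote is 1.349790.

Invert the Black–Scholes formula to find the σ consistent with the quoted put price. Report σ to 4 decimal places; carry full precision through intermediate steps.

At σ = 0.1076 the Black–Scholes value reproduces the quote:
σ√T = 0.1076·√2.2844 = 0.162629
d₁ = (ln(S/K) + (r−q+σ²/2)T) / (σ√T) = (ln(121.61/108.72) + (0.0768−0.055+0.1076²/2)·2.2844) / 0.162629 = (0.112043 + 0.063024) / 0.162629 = 1.076483
d₂ = d₁ − σ√T = 1.076483 − 0.162629 = 0.913854
e^{−rT} = 0.839086
e^{−qT} = 0.881931
N(−d₁) = 0.140856,  N(−d₂) = 0.180397
V = K·e^{−rT}·N(−d₂) − S·e^{−qT}·N(−d₁) = 16.456784 − 15.106994 = 1.349790 (the quoted price), and the Black–Scholes price is strictly increasing in σ, so σ is unique

sigma = 0.1076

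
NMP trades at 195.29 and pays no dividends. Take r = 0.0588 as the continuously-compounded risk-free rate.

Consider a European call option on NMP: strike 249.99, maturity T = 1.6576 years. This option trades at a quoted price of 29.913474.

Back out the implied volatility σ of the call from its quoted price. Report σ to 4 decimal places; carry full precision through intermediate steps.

sigma = 0.4102

At σ = 0.4102 the Black–Scholes value reproduces the quote:
σ√T = 0.4102·√1.6576 = 0.528124
d₁ = (ln(S/K) + (r+σ²/2)T) / (σ√T) = (ln(195.29/249.99) + (0.0588+0.4102²/2)·1.6576) / 0.528124 = (-0.246935 + 0.236924) / 0.528124 = -0.018956
d₂ = d₁ − σ√T = -0.018956 − 0.528124 = -0.547080
e^{−rT} = 0.907132
N(d₁) = 0.492438,  N(d₂) = 0.292162
V = S·N(d₁) − K·e^{−rT}·N(d₂) = 96.168229 − 66.254754 = 29.913474 (equal to the quote); since ∂V/∂σ > 0 for all σ, the implied volatility is unique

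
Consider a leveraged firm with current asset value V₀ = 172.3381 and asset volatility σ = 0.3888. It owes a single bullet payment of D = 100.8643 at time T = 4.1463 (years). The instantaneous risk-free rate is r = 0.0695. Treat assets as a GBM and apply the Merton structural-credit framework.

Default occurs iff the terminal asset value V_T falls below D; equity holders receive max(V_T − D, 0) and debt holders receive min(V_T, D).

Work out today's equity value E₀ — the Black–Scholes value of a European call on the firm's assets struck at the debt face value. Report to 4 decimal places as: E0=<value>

With assets at 172.3381 and a single debt payment of 100.8643 at 4.1463 years:
d₁ = [ln(V₀/D) + (r + σ²/2)T] / (σ√T)
   = [ln(172.3381/100.8643) + (0.0695 + 0.5·0.3888²)·4.1463] / (0.3888·√4.1463)
   = [0.535682 + 0.601556] / 0.791693 = 1.436465
d₂ = d₁ − σ√T = 1.436465 − 0.791693 = 0.644772
N(d₁) = 0.924565,  N(d₂) = 0.740463,  e^(−rT) = 0.749636
E₀ = V₀·N(d₁) − D·e^(−rT)·N(d₂)
   = 172.3381·0.924565 − 100.8643·0.749636·0.740463 = 103.350289

E0=103.3503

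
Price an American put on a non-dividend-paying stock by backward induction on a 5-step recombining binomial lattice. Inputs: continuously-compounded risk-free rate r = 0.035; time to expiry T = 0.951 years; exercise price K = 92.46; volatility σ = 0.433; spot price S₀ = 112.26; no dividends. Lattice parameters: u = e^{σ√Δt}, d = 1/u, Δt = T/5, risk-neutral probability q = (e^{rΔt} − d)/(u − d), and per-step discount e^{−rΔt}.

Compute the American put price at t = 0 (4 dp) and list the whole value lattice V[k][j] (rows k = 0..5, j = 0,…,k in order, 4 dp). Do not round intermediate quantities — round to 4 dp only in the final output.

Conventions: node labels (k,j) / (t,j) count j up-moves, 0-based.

price = 7.3487
tree:
7.3487
11.9658 2.2571
18.9365 4.2912 0.0000
28.7527 8.1586 0.0000 0.0000
39.7155 15.5113 0.0000 0.0000 0.0000
48.7918 28.7527 0.0000 0.0000 0.0000 0.0000

Δt=0.19020, u=1.20785, d=0.82792, q=0.47051, disc=e^(-rΔt)=0.99337
k=5 terminal: V=max(K-S,0) → 48.7918 28.7527 0.0000 0.0000 0.0000 0.0000
k=4: j=0 S=52.7445 intr=39.7155 cont=39.1021 V=39.7155[EX]; j=1 S=76.9487 intr=15.5113 cont=15.1233 V=15.5113[EX]; j=2 S=112.2600 intr=0.0000 cont=0.0000 V=0.0000[hold]; j=3 S=163.7755 intr=0.0000 cont=0.0000 V=0.0000[hold]; j=4 S=238.9313 intr=0.0000 cont=0.0000 V=0.0000[hold]
k=3: j=0 S=63.7073 intr=28.7527 cont=28.1393 V=28.7527[EX]; j=1 S=92.9422 intr=0.0000 cont=8.1586 V=8.1586[hold]; j=2 S=135.5929 intr=0.0000 cont=0.0000 V=0.0000[hold]; j=3 S=197.8158 intr=0.0000 cont=0.0000 V=0.0000[hold]
k=2: j=0 S=76.9487 intr=15.5113 cont=18.9365 V=18.9365[hold]; j=1 S=112.2600 intr=0.0000 cont=4.2912 V=4.2912[hold]; j=2 S=163.7755 intr=0.0000 cont=0.0000 V=0.0000[hold]
k=1: j=0 S=92.9422 intr=0.0000 cont=11.9658 V=11.9658[hold]; j=1 S=135.5929 intr=0.0000 cont=2.2571 V=2.2571[hold]
k=0: j=0 S=112.2600 intr=0.0000 cont=7.3487 V=7.3487[hold]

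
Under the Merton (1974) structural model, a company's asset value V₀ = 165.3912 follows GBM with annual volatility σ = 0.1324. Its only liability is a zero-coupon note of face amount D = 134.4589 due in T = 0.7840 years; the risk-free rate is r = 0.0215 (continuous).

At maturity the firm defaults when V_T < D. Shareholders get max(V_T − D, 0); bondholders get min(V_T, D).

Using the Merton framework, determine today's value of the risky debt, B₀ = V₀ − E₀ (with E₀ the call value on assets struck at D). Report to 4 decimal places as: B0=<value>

B0=132.0250

Equity is a call on the firm's assets struck at D = 134.4589:
d₁ = [ln(V₀/D) + (r + σ²/2)T] / (σ√T)
   = [ln(165.3912/134.4589) + (0.0215 + 0.5·0.1324²)·0.7840] / (0.1324·√0.7840)
   = [0.207055 + 0.023728] / 0.117232 = 1.968599
d₂ = d₁ − σ√T = 1.968599 − 0.117232 = 1.851367
N(d₁) = 0.975500,  N(d₂) = 0.967942,  e^(−rT) = 0.983285
E₀ = V₀·N(d₁) − D·e^(−rT)·N(d₂)
   = 165.3912·0.975500 − 134.4589·0.983285·0.967942 = 33.366215
B₀ = V₀ − E₀ = 165.3912 − 33.366215 = 132.024985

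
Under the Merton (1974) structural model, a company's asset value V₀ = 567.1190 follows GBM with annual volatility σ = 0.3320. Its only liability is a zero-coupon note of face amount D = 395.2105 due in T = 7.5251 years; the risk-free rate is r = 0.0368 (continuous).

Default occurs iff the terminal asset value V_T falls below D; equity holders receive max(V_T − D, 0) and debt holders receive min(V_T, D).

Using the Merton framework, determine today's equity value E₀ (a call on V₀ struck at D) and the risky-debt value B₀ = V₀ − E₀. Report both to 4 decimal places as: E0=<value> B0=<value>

With assets at 567.1190 and a single debt payment of 395.2105 at 7.5251 years:
d₁ = [ln(V₀/D) + (r + σ²/2)T] / (σ√T)
   = [ln(567.1190/395.2105) + (0.0368 + 0.5·0.3320²)·7.5251] / (0.3320·√7.5251)
   = [0.361151 + 0.691647] / 0.910740 = 1.155981
d₂ = d₁ − σ√T = 1.155981 − 0.910740 = 0.245241
N(d₁) = 0.876156,  N(d₂) = 0.596865,  e^(−rT) = 0.758112
E₀ = V₀·N(d₁) − D·e^(−rT)·N(d₂)
   = 567.1190·0.876156 − 395.2105·0.758112·0.596865 = 318.055292
B₀ = V₀ − E₀ = 567.1190 − 318.055292 = 249.063708

E0=318.0553 B0=249.0637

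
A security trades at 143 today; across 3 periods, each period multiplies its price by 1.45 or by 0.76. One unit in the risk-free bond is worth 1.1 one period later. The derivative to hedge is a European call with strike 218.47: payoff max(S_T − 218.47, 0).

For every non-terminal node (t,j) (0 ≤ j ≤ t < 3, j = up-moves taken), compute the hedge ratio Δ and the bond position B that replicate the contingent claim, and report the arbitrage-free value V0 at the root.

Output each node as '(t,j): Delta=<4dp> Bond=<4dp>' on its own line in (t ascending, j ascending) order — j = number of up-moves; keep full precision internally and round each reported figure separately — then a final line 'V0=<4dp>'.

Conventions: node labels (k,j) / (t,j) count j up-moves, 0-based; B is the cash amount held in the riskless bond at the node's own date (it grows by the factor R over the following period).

(0,0): Delta=0.4639 Bond=-44.0032
(1,0): Delta=0.0599 Bond=-4.4988
(1,1): Delta=0.6819 Bond=-93.5996
(2,0): Delta=0.0000 Bond=0.0000
(2,1): Delta=0.0922 Bond=-10.0429
(2,2): Delta=1.0000 Bond=-198.6091
V0=22.3338

Under the risk-neutral measure, an up-move has probability p* = (R−d)/(u−d) = 0.4928 and values discount at R = 1.1.
Payoffs at expiry: V(3,0)=0.0000, V(3,1)=0.0000, V(3,2)=10.0297, V(3,3)=217.4834
  t=2,j=0: stock 82.5968 → up 119.7654 (V=0.0000), down 62.7736 (V=0.0000). Price 0.0000; hedge Δ=0.0000, bond B=0.0000.
  t=2,j=1: stock 157.5860 → up 228.4997 (V=10.0297), down 119.7654 (V=0.0000). Price 4.4929; hedge Δ=0.0922, bond B=-10.0429.
  t=2,j=2: stock 300.6575 → up 435.9534 (V=217.4834), down 228.4997 (V=10.0297). Price 102.0484; hedge Δ=1.0000, bond B=-198.6091.
  t=1,j=0: stock 108.6800 → up 157.5860 (V=4.4929), down 82.5968 (V=0.0000). Price 2.0126; hedge Δ=0.0599, bond B=-4.4988.
  t=1,j=1: stock 207.3500 → up 300.6575 (V=102.0484), down 157.5860 (V=4.4929). Price 47.7852; hedge Δ=0.6819, bond B=-93.5996.
  t=0,j=0: stock 143.0000 → up 207.3500 (V=47.7852), down 108.6800 (V=2.0126). Price 22.3338; hedge Δ=0.4639, bond B=-44.0032.
Check: Δ(0,0)·S0 + B(0,0) = 22.3338 = V0.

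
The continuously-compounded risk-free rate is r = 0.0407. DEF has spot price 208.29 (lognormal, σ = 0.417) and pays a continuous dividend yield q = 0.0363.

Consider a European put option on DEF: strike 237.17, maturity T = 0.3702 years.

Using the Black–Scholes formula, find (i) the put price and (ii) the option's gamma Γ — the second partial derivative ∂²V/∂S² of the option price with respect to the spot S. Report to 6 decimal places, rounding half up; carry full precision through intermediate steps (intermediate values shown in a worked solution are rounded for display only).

price = 38.973722
Γ = 0.006933

σ√T = 0.417·√0.3702 = 0.253720
d₁ = (ln(S/K) + (r−q+σ²/2)T) / (σ√T) = (ln(208.29/237.17) + (0.0407−0.0363+0.417²/2)·0.3702) / 0.253720 = (-0.129846 + 0.033816) / 0.253720 = -0.378489
d₂ = d₁ − σ√T = -0.378489 − 0.253720 = -0.632209
e^{−rT} = 0.985046
e^{−qT} = 0.986652
N(−d₁) = 0.647466,  N(−d₂) = 0.736375
Put price V = K·e^{−rT}·N(−d₂) − S·e^{−qT}·N(−d₁) = 172.034304 − 133.060582 = 38.973722
φ(d₁) = (1/√(2π))·e^{−d₁²/2} = 0.371367
Γ = e^{−qT}·φ(d₁) / (S·σ·√T) = 0.006933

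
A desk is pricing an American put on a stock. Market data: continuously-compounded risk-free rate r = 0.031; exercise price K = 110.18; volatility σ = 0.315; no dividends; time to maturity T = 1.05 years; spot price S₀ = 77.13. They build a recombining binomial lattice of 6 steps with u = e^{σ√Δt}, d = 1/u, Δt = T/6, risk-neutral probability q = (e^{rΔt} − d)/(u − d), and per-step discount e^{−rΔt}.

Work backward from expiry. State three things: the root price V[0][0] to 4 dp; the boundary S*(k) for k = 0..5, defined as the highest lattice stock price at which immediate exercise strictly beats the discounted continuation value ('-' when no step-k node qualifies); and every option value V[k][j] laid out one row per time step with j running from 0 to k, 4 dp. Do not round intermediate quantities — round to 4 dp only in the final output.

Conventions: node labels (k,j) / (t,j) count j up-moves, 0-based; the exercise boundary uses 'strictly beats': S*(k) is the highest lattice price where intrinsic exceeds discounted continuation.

params: Δt=0.17500 u=1.14085 d=0.87654 q=0.48768 e^(-rΔt)=0.99459
t_6 payoffs: 75.1975 64.6489 50.9194 33.0500 9.7922 0.0000 0.0000
t_5: node(5,0) S=39.9098 payoff=70.2702 vs cont=69.6741 → 70.2702 [stop]  node(5,1) S=51.9442 payoff=58.2358 vs cont=57.6397 → 58.2358 [stop]  node(5,2) S=67.6075 payoff=42.5725 vs cont=41.9764 → 42.5725 [stop]  node(5,3) S=87.9938 payoff=22.1862 vs cont=21.5901 → 22.1862 [stop]  node(5,4) S=114.5274 payoff=0.0000 vs cont=4.9896 → 4.9896 [wait]  node(5,5) S=149.0620 payoff=0.0000 vs cont=0.0000 → 0.0000 [wait]  ⇒ S*(5)=87.9938
t_4: node(4,0) S=45.5311 payoff=64.6489 vs cont=64.0528 → 64.6489 [stop]  node(4,1) S=59.2606 payoff=50.9194 vs cont=50.3233 → 50.9194 [stop]  node(4,2) S=77.1300 payoff=33.0500 vs cont=32.4539 → 33.0500 [stop]  node(4,3) S=100.3878 payoff=9.7922 vs cont=13.7250 → 13.7250 [wait]  node(4,4) S=130.6586 payoff=0.0000 vs cont=2.5424 → 2.5424 [wait]  ⇒ S*(4)=77.1300
t_3: node(3,0) S=51.9442 payoff=58.2358 vs cont=57.6397 → 58.2358 [stop]  node(3,1) S=67.6075 payoff=42.5725 vs cont=41.9764 → 42.5725 [stop]  node(3,2) S=87.9938 payoff=22.1862 vs cont=23.4977 → 23.4977 [wait]  node(3,3) S=114.5274 payoff=0.0000 vs cont=8.2267 → 8.2267 [wait]  ⇒ S*(3)=67.6075
t_2: node(2,0) S=59.2606 payoff=50.9194 vs cont=50.3233 → 50.9194 [stop]  node(2,1) S=77.1300 payoff=33.0500 vs cont=33.0900 → 33.0900 [wait]  node(2,2) S=100.3878 payoff=9.7922 vs cont=15.9634 → 15.9634 [wait]  ⇒ S*(2)=59.2606
t_1: node(1,0) S=67.6075 payoff=42.5725 vs cont=41.9958 → 42.5725 [stop]  node(1,1) S=87.9938 payoff=22.1862 vs cont=24.6038 → 24.6038 [wait]  ⇒ S*(1)=67.6075
t_0: node(0,0) S=77.1300 payoff=33.0500 vs cont=33.6265 → 33.6265 [wait]  ⇒ S*(0)=-

price = 33.6265
boundary = - 67.6075 59.2606 67.6075 77.1300 87.9938
tree:
33.6265
42.5725 24.6038
50.9194 33.0900 15.9634
58.2358 42.5725 23.4977 8.2267
64.6489 50.9194 33.0500 13.7250 2.5424
70.2702 58.2358 42.5725 22.1862 4.9896 0.0000
75.1975 64.6489 50.9194 33.0500 9.7922 0.0000 0.0000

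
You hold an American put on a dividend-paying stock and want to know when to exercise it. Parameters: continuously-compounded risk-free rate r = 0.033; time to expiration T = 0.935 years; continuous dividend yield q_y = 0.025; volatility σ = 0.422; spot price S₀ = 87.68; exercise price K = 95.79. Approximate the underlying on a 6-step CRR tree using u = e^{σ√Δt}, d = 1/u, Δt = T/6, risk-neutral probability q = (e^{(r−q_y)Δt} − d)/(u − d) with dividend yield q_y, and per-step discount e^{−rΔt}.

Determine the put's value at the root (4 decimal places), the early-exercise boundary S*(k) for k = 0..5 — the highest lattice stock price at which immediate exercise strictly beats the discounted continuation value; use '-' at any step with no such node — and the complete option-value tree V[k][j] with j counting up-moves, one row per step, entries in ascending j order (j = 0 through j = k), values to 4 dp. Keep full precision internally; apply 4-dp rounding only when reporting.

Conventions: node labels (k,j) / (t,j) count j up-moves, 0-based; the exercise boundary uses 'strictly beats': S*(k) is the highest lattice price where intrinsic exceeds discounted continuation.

Δt=0.15583  u=1.18127  d=0.84655  q=0.46218  discount=0.99487
step 6 (expiry): payoffs max(K−S,0) = 63.5190 50.7593 32.9546 8.1100 0.0000 0.0000 0.0000
step 5: (k=5,j=0): S=38.1206, K−S=57.6694, hold=57.3262 ⇒ V=57.6694 exercise | (k=5,j=1): S=53.1932, K−S=42.5968, hold=42.3123 ⇒ V=42.5968 exercise | (k=5,j=2): S=74.2254, K−S=21.5646, hold=21.3619 ⇒ V=21.5646 exercise | (k=5,j=3): S=103.5735, K−S=0.0000, hold=4.3394 ⇒ V=4.3394 continue | (k=5,j=4): S=144.5256, K−S=0.0000, hold=0.0000 ⇒ V=0.0000 continue | (k=5,j=5): S=201.6698, K−S=0.0000, hold=0.0000 ⇒ V=0.0000 continue  boundary S*=74.2254
step 4: (k=4,j=0): S=45.0307, K−S=50.7593, hold=50.4431 ⇒ V=50.7593 exercise | (k=4,j=1): S=62.8354, K−S=32.9546, hold=32.7076 ⇒ V=32.9546 exercise | (k=4,j=2): S=87.6800, K−S=8.1100, hold=13.5337 ⇒ V=13.5337 continue | (k=4,j=3): S=122.3479, K−S=0.0000, hold=2.3219 ⇒ V=2.3219 continue | (k=4,j=4): S=170.7233, K−S=0.0000, hold=0.0000 ⇒ V=0.0000 continue  boundary S*=62.8354
step 3: (k=3,j=0): S=53.1932, K−S=42.5968, hold=42.3123 ⇒ V=42.5968 exercise | (k=3,j=1): S=74.2254, K−S=21.5646, hold=23.8558 ⇒ V=23.8558 continue | (k=3,j=2): S=103.5735, K−S=0.0000, hold=8.3090 ⇒ V=8.3090 continue | (k=3,j=3): S=144.5256, K−S=0.0000, hold=1.2423 ⇒ V=1.2423 continue  boundary S*=53.1932
step 2: (k=2,j=0): S=62.8354, K−S=32.9546, hold=33.7611 ⇒ V=33.7611 continue | (k=2,j=1): S=87.6800, K−S=8.1100, hold=16.5849 ⇒ V=16.5849 continue | (k=2,j=2): S=122.3479, K−S=0.0000, hold=5.0171 ⇒ V=5.0171 continue  boundary S*=-
step 1: (k=1,j=0): S=74.2254, K−S=21.5646, hold=25.6902 ⇒ V=25.6902 continue | (k=1,j=1): S=103.5735, K−S=0.0000, hold=11.1809 ⇒ V=11.1809 continue  boundary S*=-
step 0: (k=0,j=0): S=87.6800, K−S=8.1100, hold=18.8870 ⇒ V=18.8870 continue  boundary S*=-

price = 18.8870
boundary = - - - 53.1932 62.8354 74.2254
tree:
18.8870
25.6902 11.1809
33.7611 16.5849 5.0171
42.5968 23.8558 8.3090 1.2423
50.7593 32.9546 13.5337 2.3219 0.0000
57.6694 42.5968 21.5646 4.3394 0.0000 0.0000
63.5190 50.7593 32.9546 8.1100 0.0000 0.0000 0.0000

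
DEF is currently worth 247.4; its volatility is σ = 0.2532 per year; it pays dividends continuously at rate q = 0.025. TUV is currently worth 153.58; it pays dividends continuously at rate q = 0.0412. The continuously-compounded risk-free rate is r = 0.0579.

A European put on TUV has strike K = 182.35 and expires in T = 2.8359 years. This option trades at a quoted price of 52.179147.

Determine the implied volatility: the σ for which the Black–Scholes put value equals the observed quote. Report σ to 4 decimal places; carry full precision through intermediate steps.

sigma = 0.4452

At σ = 0.4452 the Black–Scholes value reproduces the quote:
σ√T = 0.4452·√2.8359 = 0.749723
d₁ = (ln(S/K) + (r−q+σ²/2)T) / (σ√T) = (ln(153.58/182.35) + (0.0579−0.0412+0.4452²/2)·2.8359) / 0.749723 = (-0.171706 + 0.328402) / 0.749723 = 0.209004
d₂ = d₁ − σ√T = 0.209004 − 0.749723 = -0.540718
e^{−rT} = 0.848573
e^{−qT} = 0.889728
N(−d₁) = 0.417222,  N(−d₂) = 0.705649
V = K·e^{−rT}·N(−d₂) − S·e^{−qT}·N(−d₁) = 109.190294 − 57.011146 = 52.179147 (the observed quote) — the price is monotone increasing in volatility, hence this σ is the only solution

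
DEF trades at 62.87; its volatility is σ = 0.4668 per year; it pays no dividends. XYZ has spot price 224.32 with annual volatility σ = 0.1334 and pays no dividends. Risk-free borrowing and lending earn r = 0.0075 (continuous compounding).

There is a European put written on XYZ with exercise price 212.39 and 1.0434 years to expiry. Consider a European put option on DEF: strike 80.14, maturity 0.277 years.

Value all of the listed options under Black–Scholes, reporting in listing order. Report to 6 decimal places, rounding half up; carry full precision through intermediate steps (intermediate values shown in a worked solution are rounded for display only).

[XYZ put K=212.39]
σ√T = 0.1334·√1.0434 = 0.136264
d₁ = (ln(S/K) + (r+σ²/2)T) / (σ√T) = (ln(224.32/212.39) + (0.0075+0.1334²/2)·1.0434) / 0.136264 = (0.054649 + 0.017109) / 0.136264 = 0.526616
d₂ = d₁ − σ√T = 0.526616 − 0.136264 = 0.390352
e^{−rT} = 0.992205
N(−d₁) = 0.299230,  N(−d₂) = 0.348138
price = K·e^{−rT}·N(−d₂) − S·N(−d₁) = 73.364683 − 67.123294 = 6.241389
[DEF put K=80.14]
σ√T = 0.4668·√0.277 = 0.245681
d₁ = (ln(S/K) + (r+σ²/2)T) / (σ√T) = (ln(62.87/80.14) + (0.0075+0.4668²/2)·0.277) / 0.245681 = (-0.242706 + 0.032257) / 0.245681 = -0.856596
d₂ = d₁ − σ√T = -0.856596 − 0.245681 = -1.102277
e^{−rT} = 0.997925
N(−d₁) = 0.804166,  N(−d₂) = 0.864829
price = K·e^{−rT}·N(−d₂) − S·N(−d₁) = 69.163587 − 50.557916 = 18.605670

price(XYZ put K=212.39) = 6.241389
price(DEF put K=80.14) = 18.605670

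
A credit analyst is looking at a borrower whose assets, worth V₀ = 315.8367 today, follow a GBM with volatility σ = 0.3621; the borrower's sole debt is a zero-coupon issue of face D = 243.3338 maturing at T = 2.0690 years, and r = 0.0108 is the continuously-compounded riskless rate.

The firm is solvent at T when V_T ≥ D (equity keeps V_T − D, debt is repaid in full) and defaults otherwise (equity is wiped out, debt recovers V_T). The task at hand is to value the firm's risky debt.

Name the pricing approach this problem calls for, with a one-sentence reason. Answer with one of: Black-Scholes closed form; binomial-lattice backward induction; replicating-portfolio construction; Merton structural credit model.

Key observation: a levered firm with one bullet debt due at 2.0690 years is the canonical structural-credit setup: equity is a call on the firm's assets struck at the face value.

framework: Merton structural credit model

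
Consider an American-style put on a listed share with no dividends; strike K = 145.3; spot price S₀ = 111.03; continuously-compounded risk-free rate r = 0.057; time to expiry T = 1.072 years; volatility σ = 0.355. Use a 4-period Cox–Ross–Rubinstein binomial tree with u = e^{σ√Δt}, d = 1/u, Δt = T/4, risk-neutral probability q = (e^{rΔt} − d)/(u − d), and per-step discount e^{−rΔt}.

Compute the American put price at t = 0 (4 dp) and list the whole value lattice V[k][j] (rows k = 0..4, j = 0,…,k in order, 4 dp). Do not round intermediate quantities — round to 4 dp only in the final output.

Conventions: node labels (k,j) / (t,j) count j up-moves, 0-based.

Δt=0.26800  u=1.20175  d=0.83212  q=0.49583  discount=0.98484
step 4 (expiry): payoffs max(K−S,0) = 92.0667 68.4202 34.2700 0.0000 0.0000
k=3: (k=3,j=0): S=63.9732, K−S=81.3268, hold=79.1241 ⇒ V=81.3268 exercise | (k=3,j=1): S=92.3903, K−S=52.9097, hold=50.7070 ⇒ V=52.9097 exercise | (k=3,j=2): S=133.4303, K−S=11.8697, hold=17.0160 ⇒ V=17.0160 continue | (k=3,j=3): S=192.7005, K−S=0.0000, hold=0.0000 ⇒ V=0.0000 continue
k=2: (k=2,j=0): S=76.8798, K−S=68.4202, hold=66.2175 ⇒ V=68.4202 exercise | (k=2,j=1): S=111.0300, K−S=34.2700, hold=34.5803 ⇒ V=34.5803 continue | (k=2,j=2): S=160.3499, K−S=0.0000, hold=8.4489 ⇒ V=8.4489 continue
k=1: (k=1,j=0): S=92.3903, K−S=52.9097, hold=50.8585 ⇒ V=52.9097 exercise | (k=1,j=1): S=133.4303, K−S=11.8697, hold=21.2958 ⇒ V=21.2958 continue
k=0: (k=0,j=0): S=111.0300, K−S=34.2700, hold=36.6701 ⇒ V=36.6701 continue

price = 36.6701
tree:
36.6701
52.9097 21.2958
68.4202 34.5803 8.4489
81.3268 52.9097 17.0160 0.0000
92.0667 68.4202 34.2700 0.0000 0.0000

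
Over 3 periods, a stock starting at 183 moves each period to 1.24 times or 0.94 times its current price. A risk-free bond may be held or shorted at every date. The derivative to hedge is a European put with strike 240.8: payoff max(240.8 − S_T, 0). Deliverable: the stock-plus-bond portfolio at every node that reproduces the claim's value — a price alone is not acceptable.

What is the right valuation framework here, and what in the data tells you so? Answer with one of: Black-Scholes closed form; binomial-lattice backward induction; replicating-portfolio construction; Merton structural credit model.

Key observation: the mandate to exhibit the hedge at every date and state singles out the replicating-portfolio construction on the 3-period tree with factors 1.24 and 0.94 from 183.

framework: replicating-portfolio construction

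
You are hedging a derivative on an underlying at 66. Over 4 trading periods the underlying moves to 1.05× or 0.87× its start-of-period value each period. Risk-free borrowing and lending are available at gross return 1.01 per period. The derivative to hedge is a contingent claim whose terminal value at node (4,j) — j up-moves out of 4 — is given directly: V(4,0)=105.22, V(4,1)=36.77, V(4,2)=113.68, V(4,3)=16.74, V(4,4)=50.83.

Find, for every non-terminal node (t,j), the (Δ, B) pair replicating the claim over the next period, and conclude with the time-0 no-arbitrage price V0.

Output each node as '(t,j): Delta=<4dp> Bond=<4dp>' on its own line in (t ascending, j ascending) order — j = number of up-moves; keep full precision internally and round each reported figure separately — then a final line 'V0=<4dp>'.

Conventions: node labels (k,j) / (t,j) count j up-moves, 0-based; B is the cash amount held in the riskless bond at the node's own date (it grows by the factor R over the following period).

(0,0): Delta=-1.2210 Bond=126.2215
(1,0): Delta=-3.3611 Bond=250.3675
(1,1): Delta=-0.7143 Bond=92.3740
(2,0): Delta=4.9117 Bond=-160.3991
(2,1): Delta=-5.3195 Bond=370.9484
(2,2): Delta=0.3759 Bond=13.9690
(3,0): Delta=-8.7498 Bond=431.7442
(3,1): Delta=8.1459 Bond=-331.6452
(3,2): Delta=-8.5072 Bond=576.4587
(3,3): Delta=2.4788 Bond=-146.5627
V0=45.6374

The replicating-portfolio and risk-neutral prices coincide; use p* = (1.01−0.87)/(1.05−0.87) = 0.7778 for the latter.
Expiry values: V(4,0)=105.2200, V(4,1)=36.7700, V(4,2)=113.6800, V(4,3)=16.7400, V(4,4)=50.8300
Node (3,0) S=43.4612: V=(p*·36.7700+(1−p*)·105.2200)/1.01=51.4664; Δ=(36.7700−105.2200)/(45.6343−37.8112)=-8.7498; B=V−Δ·S=431.7442
Node (3,1) S=52.4532: V=(p*·113.6800+(1−p*)·36.7700)/1.01=95.6326; Δ=(113.6800−36.7700)/(55.0758−45.6343)=8.1459; B=V−Δ·S=-331.6452
Node (3,2) S=63.3055: V=(p*·16.7400+(1−p*)·113.6800)/1.01=37.9032; Δ=(16.7400−113.6800)/(66.4708−55.0758)=-8.5072; B=V−Δ·S=576.4587
Node (3,3) S=76.4033: V=(p*·50.8300+(1−p*)·16.7400)/1.01=42.8262; Δ=(50.8300−16.7400)/(80.2234−66.4708)=2.4788; B=V−Δ·S=-146.5627
Node (2,0) S=49.9554: V=(p*·95.6326+(1−p*)·51.4664)/1.01=84.9682; Δ=(95.6326−51.4664)/(52.4532−43.4612)=4.9117; B=V−Δ·S=-160.3991
Node (2,1) S=60.2910: V=(p*·37.9032+(1−p*)·95.6326)/1.01=50.2296; Δ=(37.9032−95.6326)/(63.3055−52.4532)=-5.3195; B=V−Δ·S=370.9484
Node (2,2) S=72.7650: V=(p*·42.8262+(1−p*)·37.9032)/1.01=41.3190; Δ=(42.8262−37.9032)/(76.4032−63.3055)=0.3759; B=V−Δ·S=13.9690
Node (1,0) S=57.4200: V=(p*·50.2296+(1−p*)·84.9682)/1.01=57.3756; Δ=(50.2296−84.9682)/(60.2910−49.9554)=-3.3611; B=V−Δ·S=250.3675
Node (1,1) S=69.3000: V=(p*·41.3190+(1−p*)·50.2296)/1.01=42.8704; Δ=(41.3190−50.2296)/(72.7650−60.2910)=-0.7143; B=V−Δ·S=92.3740
Node (0,0) S=66.0000: V=(p*·42.8704+(1−p*)·57.3756)/1.01=45.6374; Δ=(42.8704−57.3756)/(69.3000−57.4200)=-1.2210; B=V−Δ·S=126.2215
Verification: the root portfolio costs Δ(0,0)·S0 + B(0,0) = 45.6374, matching V0.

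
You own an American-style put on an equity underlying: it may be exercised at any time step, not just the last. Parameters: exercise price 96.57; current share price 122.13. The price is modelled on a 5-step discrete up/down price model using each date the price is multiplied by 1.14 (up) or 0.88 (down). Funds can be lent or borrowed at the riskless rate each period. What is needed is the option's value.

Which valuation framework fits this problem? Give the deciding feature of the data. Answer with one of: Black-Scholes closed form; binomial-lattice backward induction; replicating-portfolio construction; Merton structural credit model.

framework: binomial-lattice backward induction

Key observation: with exercise allowed before expiry on a discrete up/down model (5 steps from spot 122.13), the strike-96.57 put's value must be rolled back through the tree testing early exercise at each node.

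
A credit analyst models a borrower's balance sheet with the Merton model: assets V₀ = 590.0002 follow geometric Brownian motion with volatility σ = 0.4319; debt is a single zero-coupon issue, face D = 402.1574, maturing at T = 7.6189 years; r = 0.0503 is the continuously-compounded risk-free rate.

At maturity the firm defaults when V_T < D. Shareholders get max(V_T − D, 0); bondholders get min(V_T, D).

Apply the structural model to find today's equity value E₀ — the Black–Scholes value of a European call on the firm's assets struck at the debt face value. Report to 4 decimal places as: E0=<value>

Equity is a call on the firm's assets struck at D = 402.1574:
d₁ = [ln(V₀/D) + (r + σ²/2)T] / (σ√T)
   = [ln(590.0002/402.1574) + (0.0503 + 0.5·0.4319²)·7.6189] / (0.4319·√7.6189)
   = [0.383279 + 1.093836] / 1.192146 = 1.239040
d₂ = d₁ − σ√T = 1.239040 − 1.192146 = 0.046894
N(d₁) = 0.892335,  N(d₂) = 0.518701,  e^(−rT) = 0.681656
E₀ = V₀·N(d₁) − D·e^(−rT)·N(d₂)
   = 590.0002·0.892335 − 402.1574·0.681656·0.518701 = 384.284566

E0=384.2846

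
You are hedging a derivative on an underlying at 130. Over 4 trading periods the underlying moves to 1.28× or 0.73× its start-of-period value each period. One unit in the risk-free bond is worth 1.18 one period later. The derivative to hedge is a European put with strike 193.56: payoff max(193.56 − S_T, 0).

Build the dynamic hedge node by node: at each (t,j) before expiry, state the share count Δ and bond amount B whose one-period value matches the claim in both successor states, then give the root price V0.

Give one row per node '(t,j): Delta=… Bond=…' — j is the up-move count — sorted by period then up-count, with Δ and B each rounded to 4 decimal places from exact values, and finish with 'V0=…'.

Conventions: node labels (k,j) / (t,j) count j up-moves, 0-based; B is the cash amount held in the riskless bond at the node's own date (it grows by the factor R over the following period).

(0,0): Delta=-0.2839 Bond=43.7902
(1,0): Delta=-0.9497 Bond=114.8541
(1,1): Delta=-0.1996 Bond=37.6321
(2,0): Delta=-1.0000 Bond=139.0118
(2,1): Delta=-0.9433 Bond=134.7537
(2,2): Delta=-0.1053 Bond=24.3286
(3,0): Delta=-1.0000 Bond=164.0339
(3,1): Delta=-1.0000 Bond=164.0339
(3,2): Delta=-0.9362 Bond=157.8928
(3,3): Delta=0.0000 Bond=0.0000
V0=6.8781

Since d<R<u, set p* = (R−d)/(u−d) = 0.8182; price each node as the discounted p*-expectation of its children.
At maturity the claim pays: V(4,0)=156.6423, V(4,1)=128.8276, V(4,2)=80.0566, V(4,3)=0.0000, V(4,4)=0.0000
(3,0): S=50.5722. Δ = (V_up−V_dn)/(S_up−S_dn) = (128.8276−156.6423)/(64.7324−36.9177) = -1.0000. V = [p*·128.8276 + (1−p*)·156.6423]/1.18 = 113.4617. B = V − Δ·S = 164.0339.
(3,1): S=88.6746. Δ = (V_up−V_dn)/(S_up−S_dn) = (80.0566−128.8276)/(113.5034−64.7324) = -1.0000. V = [p*·80.0566 + (1−p*)·128.8276]/1.18 = 75.3593. B = V − Δ·S = 164.0339.
(3,2): S=155.4842. Δ = (V_up−V_dn)/(S_up−S_dn) = (0.0000−80.0566)/(199.0197−113.5034) = -0.9362. V = [p*·0.0000 + (1−p*)·80.0566]/1.18 = 12.3354. B = V − Δ·S = 157.8928.
(3,3): S=272.6298. Δ = (V_up−V_dn)/(S_up−S_dn) = (0.0000−0.0000)/(348.9661−199.0197) = 0.0000. V = [p*·0.0000 + (1−p*)·0.0000]/1.18 = 0.0000. B = V − Δ·S = 0.0000.
(2,0): S=69.2770. Δ = (V_up−V_dn)/(S_up−S_dn) = (75.3593−113.4617)/(88.6746−50.5722) = -1.0000. V = [p*·75.3593 + (1−p*)·113.4617]/1.18 = 69.7348. B = V − Δ·S = 139.0118.
(2,1): S=121.4720. Δ = (V_up−V_dn)/(S_up−S_dn) = (12.3354−75.3593)/(155.4842−88.6746) = -0.9433. V = [p*·12.3354 + (1−p*)·75.3593]/1.18 = 20.1646. B = V − Δ·S = 134.7537.
(2,2): S=212.9920. Δ = (V_up−V_dn)/(S_up−S_dn) = (0.0000−12.3354)/(272.6298−155.4842) = -0.1053. V = [p*·0.0000 + (1−p*)·12.3354]/1.18 = 1.9007. B = V − Δ·S = 24.3286.
(1,0): S=94.9000. Δ = (V_up−V_dn)/(S_up−S_dn) = (20.1646−69.7348)/(121.4720−69.2770) = -0.9497. V = [p*·20.1646 + (1−p*)·69.7348]/1.18 = 24.7266. B = V − Δ·S = 114.8541.
(1,1): S=166.4000. Δ = (V_up−V_dn)/(S_up−S_dn) = (1.9007−20.1646)/(212.9920−121.4720) = -0.1996. V = [p*·1.9007 + (1−p*)·20.1646]/1.18 = 4.4249. B = V − Δ·S = 37.6321.
(0,0): S=130.0000. Δ = (V_up−V_dn)/(S_up−S_dn) = (4.4249−24.7266)/(166.4000−94.9000) = -0.2839. V = [p*·4.4249 + (1−p*)·24.7266]/1.18 = 6.8781. B = V − Δ·S = 43.7902.
As a check, the time-0 holding Δ(0,0)·S0 + B(0,0) comes to 6.8781 — exactly V0.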